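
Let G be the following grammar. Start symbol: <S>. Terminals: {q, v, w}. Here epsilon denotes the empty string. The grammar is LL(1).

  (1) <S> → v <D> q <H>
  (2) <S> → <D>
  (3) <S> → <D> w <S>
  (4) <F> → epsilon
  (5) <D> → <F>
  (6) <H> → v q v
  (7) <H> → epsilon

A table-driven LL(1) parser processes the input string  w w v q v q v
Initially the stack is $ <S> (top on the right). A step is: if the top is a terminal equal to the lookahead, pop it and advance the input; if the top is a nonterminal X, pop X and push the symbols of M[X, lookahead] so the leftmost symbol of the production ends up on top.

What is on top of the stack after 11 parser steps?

step 1: stack=$ <S>  input=w w v q v q v $  — expand <S> → <D> w <S>
step 2: stack=$ <S> w <D>  input=w w v q v q v $  — expand <D> → <F>
step 3: stack=$ <S> w <F>  input=w w v q v q v $  — expand <F> → epsilon
step 4: stack=$ <S> w  input=w w v q v q v $  — match w
step 5: stack=$ <S>  input=w v q v q v $  — expand <S> → <D> w <S>
step 6: stack=$ <S> w <D>  input=w v q v q v $  — expand <D> → <F>
step 7: stack=$ <S> w <F>  input=w v q v q v $  — expand <F> → epsilon
step 8: stack=$ <S> w  input=w v q v q v $  — match w
step 9: stack=$ <S>  input=v q v q v $  — expand <S> → v <D> q <H>
step 10: stack=$ <H> q <D> v  input=v q v q v $  — match v
step 11: stack=$ <H> q <D>  input=q v q v $  — expand <D> → <F>
Stack after step 11: $ <H> q <F> (top = <F>).

<F>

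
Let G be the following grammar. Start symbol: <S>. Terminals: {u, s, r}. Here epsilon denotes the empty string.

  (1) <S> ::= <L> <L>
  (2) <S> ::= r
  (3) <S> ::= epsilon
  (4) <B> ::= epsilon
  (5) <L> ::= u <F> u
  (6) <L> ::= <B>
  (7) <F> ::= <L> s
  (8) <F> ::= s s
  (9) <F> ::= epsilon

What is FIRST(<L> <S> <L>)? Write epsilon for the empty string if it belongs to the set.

{epsilon, r, u}

FIRST(<B>): from <B>::=epsilon we get {epsilon}. So FIRST(<B>) = {epsilon}.
FIRST(<L>): from <L>::=u <F> u we get {u}; from <L>::=<B> we get {epsilon}. So FIRST(<L>) = {epsilon, u}.
FIRST(<S>): from <S>::=<L> <L> we get {epsilon, u}; from <S>::=r we get {r}; from <S>::=epsilon we get {epsilon}. So FIRST(<S>) = {epsilon, r, u}.
FIRST(<F>): from <F>::=<L> s we get {s, u}; from <F>::=s s we get {s}; from <F>::=epsilon we get {epsilon}. So FIRST(<F>) = {epsilon, s, u}.
FIRST(<L> <S> <L>): take FIRST of each symbol in turn, carrying on past any symbol whose FIRST contains epsilon; result {epsilon, r, u}.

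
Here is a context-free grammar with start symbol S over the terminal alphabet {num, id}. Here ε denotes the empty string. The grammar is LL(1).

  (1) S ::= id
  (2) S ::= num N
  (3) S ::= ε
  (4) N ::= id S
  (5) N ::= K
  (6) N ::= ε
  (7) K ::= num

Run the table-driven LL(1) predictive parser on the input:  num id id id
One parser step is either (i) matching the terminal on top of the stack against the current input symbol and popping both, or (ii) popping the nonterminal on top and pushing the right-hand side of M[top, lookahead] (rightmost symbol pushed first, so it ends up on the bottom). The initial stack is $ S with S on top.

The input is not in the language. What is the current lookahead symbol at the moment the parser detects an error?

id

     Stack    Input           Action
  1  $ S      num id id id $  expand S ::= num N
  2  $ N num  num id id id $  match num
  3  $ N      id id id $      expand N ::= id S
  4  $ S id   id id id $      match id
  5  $ S      id id $         expand S ::= id
  6  $ id     id id $         match id
  7  $        id $            error: stack empty but input remains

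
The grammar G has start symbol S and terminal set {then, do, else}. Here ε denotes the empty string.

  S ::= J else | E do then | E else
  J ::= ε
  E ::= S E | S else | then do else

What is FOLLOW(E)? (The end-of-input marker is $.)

FIRST(J): from J::=ε we get {ε}. So FIRST(J) = {ε}.
FIRST(S): from S::=J else we get {else}; from S::=E do then we get {else, then}; from S::=E else we get {else, then}. So FIRST(S) = {else, then}.
FIRST(E): from E::=S E we get {else, then}; from E::=S else we get {else, then}; from E::=then do else we get {then}. So FIRST(E) = {else, then}.
FOLLOW(S) includes $ since S is the start symbol.
FOLLOW(S): in E::=S E, S is followed by E with FIRST {else, then}; in E::=S else, S is followed by else with FIRST {else}. Thus FOLLOW(S) = {$, else, then}.
FOLLOW(J): in S::=J else, J is followed by else with FIRST {else}. Thus FOLLOW(J) = {else}.
FOLLOW(E): in S::=E do then, E is followed by do then with FIRST {do}; in S::=E else, E is followed by else with FIRST {else}; in E::=S E, the suffix after E is empty (adds nothing new). Thus FOLLOW(E) = {do, else}.

{do, else}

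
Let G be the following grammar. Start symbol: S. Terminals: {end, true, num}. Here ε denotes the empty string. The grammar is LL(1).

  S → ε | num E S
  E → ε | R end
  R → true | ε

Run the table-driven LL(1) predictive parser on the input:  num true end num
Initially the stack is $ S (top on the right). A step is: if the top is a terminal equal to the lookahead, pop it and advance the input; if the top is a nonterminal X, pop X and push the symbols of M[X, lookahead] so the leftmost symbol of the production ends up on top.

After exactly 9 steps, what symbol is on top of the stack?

S

     Stack         Input               Action
  1  $ S           num true end num $  expand S → num E S
  2  $ S E num     num true end num $  match num
  3  $ S E         true end num $      expand E → R end
  4  $ S end R     true end num $      expand R → true
  5  $ S end true  true end num $      match true
  6  $ S end       end num $           match end
  7  $ S           num $               expand S → num E S
  8  $ S E num     num $               match num
  9  $ S E         $                   expand E → ε
Stack after step 9: $ S (top = S).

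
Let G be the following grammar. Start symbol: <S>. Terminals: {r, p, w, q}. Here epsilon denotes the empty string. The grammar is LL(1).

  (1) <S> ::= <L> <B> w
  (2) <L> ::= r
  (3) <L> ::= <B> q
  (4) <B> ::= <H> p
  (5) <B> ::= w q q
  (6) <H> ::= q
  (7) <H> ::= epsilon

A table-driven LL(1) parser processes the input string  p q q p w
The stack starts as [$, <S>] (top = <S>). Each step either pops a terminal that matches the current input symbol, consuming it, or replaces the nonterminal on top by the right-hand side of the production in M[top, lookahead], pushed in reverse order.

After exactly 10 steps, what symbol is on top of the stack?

w

      Stack            Input        Action
   1  $ <S>            p q q p w $  expand <S> ::= <L> <B> w
   2  $ w <B> <L>      p q q p w $  expand <L> ::= <B> q
   3  $ w <B> q <B>    p q q p w $  expand <B> ::= <H> p
   4  $ w <B> q p <H>  p q q p w $  expand <H> ::= epsilon
   5  $ w <B> q p      p q q p w $  match p
   6  $ w <B> q        q q p w $    match q
   7  $ w <B>          q p w $      expand <B> ::= <H> p
   8  $ w p <H>        q p w $      expand <H> ::= q
   9  $ w p q          q p w $      match q
  10  $ w p            p w $        match p
Stack after step 10: $ w (top = w).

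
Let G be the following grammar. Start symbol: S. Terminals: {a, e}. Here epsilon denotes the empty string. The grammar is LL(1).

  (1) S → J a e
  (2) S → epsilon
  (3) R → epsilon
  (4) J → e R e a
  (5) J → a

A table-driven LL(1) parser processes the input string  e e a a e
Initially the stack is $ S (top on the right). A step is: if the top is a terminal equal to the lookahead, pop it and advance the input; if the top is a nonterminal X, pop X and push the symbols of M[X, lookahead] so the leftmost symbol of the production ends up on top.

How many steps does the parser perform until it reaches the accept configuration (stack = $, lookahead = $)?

8

     Stack          Input        Action
  1  $ S            e e a a e $  expand S → J a e
  2  $ e a J        e e a a e $  expand J → e R e a
  3  $ e a a e R e  e e a a e $  match e
  4  $ e a a e R    e a a e $    expand R → epsilon
  5  $ e a a e      e a a e $    match e
  6  $ e a a        a a e $      match a
  7  $ e a          a e $        match a
  8  $ e            e $          match e
Accept reached after 8 steps.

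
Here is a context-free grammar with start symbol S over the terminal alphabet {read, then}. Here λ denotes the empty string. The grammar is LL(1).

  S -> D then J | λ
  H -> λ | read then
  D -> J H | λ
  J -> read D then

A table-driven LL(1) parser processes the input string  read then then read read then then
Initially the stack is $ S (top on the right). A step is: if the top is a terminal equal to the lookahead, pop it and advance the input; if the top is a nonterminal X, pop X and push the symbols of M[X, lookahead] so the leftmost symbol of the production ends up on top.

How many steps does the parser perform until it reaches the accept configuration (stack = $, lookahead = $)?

17

      Stack                   Input                                 Action
   1  $ S                     read then then read read then then $  expand S -> D then J
   2  $ J then D              read then then read read then then $  expand D -> J H
   3  $ J then H J            read then then read read then then $  expand J -> read D then
   4  $ J then H then D read  read then then read read then then $  match read
   5  $ J then H then D       then then read read then then $       expand D -> λ
   6  $ J then H then         then then read read then then $       match then
   7  $ J then H              then read read then then $            expand H -> λ
   8  $ J then                then read read then then $            match then
   9  $ J                     read read then then $                 expand J -> read D then
  10  $ then D read           read read then then $                 match read
  11  $ then D                read then then $                      expand D -> J H
  12  $ then H J              read then then $                      expand J -> read D then
  13  $ then H then D read    read then then $                      match read
  14  $ then H then D         then then $                           expand D -> λ
  15  $ then H then           then then $                           match then
  16  $ then H                then $                                expand H -> λ
  17  $ then                  then $                                match then
Accept reached after 17 steps.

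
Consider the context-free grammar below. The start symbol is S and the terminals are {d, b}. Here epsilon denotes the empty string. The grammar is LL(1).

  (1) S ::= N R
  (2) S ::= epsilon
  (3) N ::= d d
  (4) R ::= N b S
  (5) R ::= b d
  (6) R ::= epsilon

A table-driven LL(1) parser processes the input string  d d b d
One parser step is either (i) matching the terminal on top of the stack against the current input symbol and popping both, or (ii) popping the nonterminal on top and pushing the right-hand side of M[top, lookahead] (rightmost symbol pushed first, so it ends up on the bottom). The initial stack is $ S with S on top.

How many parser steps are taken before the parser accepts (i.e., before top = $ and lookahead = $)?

step 1: stack=$ S  input=d d b d $  — expand S ::= N R
step 2: stack=$ R N  input=d d b d $  — expand N ::= d d
step 3: stack=$ R d d  input=d d b d $  — match d
step 4: stack=$ R d  input=d b d $  — match d
step 5: stack=$ R  input=b d $  — expand R ::= b d
step 6: stack=$ d b  input=b d $  — match b
step 7: stack=$ d  input=d $  — match d
Accept reached after 7 steps.

7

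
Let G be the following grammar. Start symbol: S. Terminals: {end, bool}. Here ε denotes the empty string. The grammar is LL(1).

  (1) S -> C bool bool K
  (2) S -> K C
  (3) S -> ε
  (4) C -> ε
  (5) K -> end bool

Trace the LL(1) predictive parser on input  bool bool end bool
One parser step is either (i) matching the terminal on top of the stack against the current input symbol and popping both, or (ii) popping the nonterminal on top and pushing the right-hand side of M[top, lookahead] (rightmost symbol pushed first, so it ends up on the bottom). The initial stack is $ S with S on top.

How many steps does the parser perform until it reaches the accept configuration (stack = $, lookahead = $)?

step 1: stack=$ S  input=bool bool end bool $  — expand S -> C bool bool K
step 2: stack=$ K bool bool C  input=bool bool end bool $  — expand C -> ε
step 3: stack=$ K bool bool  input=bool bool end bool $  — match bool
step 4: stack=$ K bool  input=bool end bool $  — match bool
step 5: stack=$ K  input=end bool $  — expand K -> end bool
step 6: stack=$ bool end  input=end bool $  — match end
step 7: stack=$ bool  input=bool $  — match bool
Accept reached after 7 steps.

7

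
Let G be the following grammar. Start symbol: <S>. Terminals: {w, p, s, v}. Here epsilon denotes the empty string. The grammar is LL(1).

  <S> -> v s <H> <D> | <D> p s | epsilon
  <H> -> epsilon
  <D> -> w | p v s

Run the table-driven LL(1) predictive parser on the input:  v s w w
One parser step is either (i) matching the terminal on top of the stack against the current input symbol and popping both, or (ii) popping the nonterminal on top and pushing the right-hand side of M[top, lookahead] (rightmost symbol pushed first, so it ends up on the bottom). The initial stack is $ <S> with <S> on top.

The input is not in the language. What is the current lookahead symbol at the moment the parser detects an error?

step 1: stack=$ <S>  input=v s w w $  — expand <S> -> v s <H> <D>
step 2: stack=$ <D> <H> s v  input=v s w w $  — match v
step 3: stack=$ <D> <H> s  input=s w w $  — match s
step 4: stack=$ <D> <H>  input=w w $  — expand <H> -> epsilon
step 5: stack=$ <D>  input=w w $  — expand <D> -> w
step 6: stack=$ w  input=w w $  — match w
step 7: stack=$  input=w $  — error: stack empty but input remains

w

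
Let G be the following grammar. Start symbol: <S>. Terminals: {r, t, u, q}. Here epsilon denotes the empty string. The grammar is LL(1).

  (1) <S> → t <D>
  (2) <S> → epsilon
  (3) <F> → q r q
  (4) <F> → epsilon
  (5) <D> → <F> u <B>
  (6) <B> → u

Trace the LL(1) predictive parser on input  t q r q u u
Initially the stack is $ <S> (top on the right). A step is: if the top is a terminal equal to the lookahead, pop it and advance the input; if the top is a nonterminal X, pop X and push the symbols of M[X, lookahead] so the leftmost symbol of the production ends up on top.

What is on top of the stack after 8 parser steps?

step 1: stack=$ <S>  input=t q r q u u $  — expand <S> → t <D>
step 2: stack=$ <D> t  input=t q r q u u $  — match t
step 3: stack=$ <D>  input=q r q u u $  — expand <D> → <F> u <B>
step 4: stack=$ <B> u <F>  input=q r q u u $  — expand <F> → q r q
step 5: stack=$ <B> u q r q  input=q r q u u $  — match q
step 6: stack=$ <B> u q r  input=r q u u $  — match r
step 7: stack=$ <B> u q  input=q u u $  — match q
step 8: stack=$ <B> u  input=u u $  — match u
Stack after step 8: $ <B> (top = <B>).

<B>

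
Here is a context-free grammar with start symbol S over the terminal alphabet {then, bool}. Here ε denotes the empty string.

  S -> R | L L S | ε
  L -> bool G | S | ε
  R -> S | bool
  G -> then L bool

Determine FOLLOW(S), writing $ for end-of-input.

FIRST(G): from G->then L bool we get {then}. So FIRST(G) = {then}.
FIRST(S): from S->R we get {ε, bool}; from S->L L S we get {ε, bool}; from S->ε we get {ε}. So FIRST(S) = {ε, bool}.
FIRST(L): from L->bool G we get {bool}; from L->S we get {ε, bool}; from L->ε we get {ε}. So FIRST(L) = {ε, bool}.
FIRST(R): from R->S we get {ε, bool}; from R->bool we get {bool}. So FIRST(R) = {ε, bool}.
FOLLOW(S) includes $ since S is the start symbol.
FOLLOW(S): in S->L L S, the suffix after S is empty (adds nothing new); in L->S, the suffix after S is empty, so FOLLOW(S) ⊇ FOLLOW(L) = {$, bool}; in R->S, the suffix after S is empty, so FOLLOW(S) ⊇ FOLLOW(R) = {$, bool}. Thus FOLLOW(S) = {$, bool}.
FOLLOW(L): in S->L L S (occurrence 1), L is followed by L S with FIRST {ε, bool}; in S->L L S (occurrence 1), the suffix after L is nullable, so FOLLOW(L) ⊇ FOLLOW(S) = {$, bool}; in S->L L S (occurrence 2), L is followed by S with FIRST {ε, bool}; in S->L L S (occurrence 2), the suffix after L is nullable, so FOLLOW(L) ⊇ FOLLOW(S) = {$, bool}; in G->then L bool, L is followed by bool with FIRST {bool}. Thus FOLLOW(L) = {$, bool}.
FOLLOW(R): in S->R, the suffix after R is empty, so FOLLOW(R) ⊇ FOLLOW(S) = {$, bool}. Thus FOLLOW(R) = {$, bool}.
FOLLOW(G): in L->bool G, the suffix after G is empty, so FOLLOW(G) ⊇ FOLLOW(L) = {$, bool}. Thus FOLLOW(G) = {$, bool}.

{$, bool}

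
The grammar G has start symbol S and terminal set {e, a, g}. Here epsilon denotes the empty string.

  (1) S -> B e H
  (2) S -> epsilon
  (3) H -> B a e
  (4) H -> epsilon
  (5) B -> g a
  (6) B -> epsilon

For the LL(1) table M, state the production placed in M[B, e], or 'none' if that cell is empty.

FIRST(B): from B->g a we get {g}; from B->epsilon we get {epsilon}. So FIRST(B) = {epsilon, g}.
FIRST(S): from S->B e H we get {e, g}; from S->epsilon we get {epsilon}. So FIRST(S) = {epsilon, e, g}.
FIRST(H): from H->B a e we get {a, g}; from H->epsilon we get {epsilon}. So FIRST(H) = {epsilon, a, g}.
FOLLOW(S) includes $ since S is the start symbol.
FOLLOW(B): in S->B e H, B is followed by e H with FIRST {e}; in H->B a e, B is followed by a e with FIRST {a}. Thus FOLLOW(B) = {a, e}.
For B -> g a: FIRST(g a) = {g}, so it goes in M[B, t] for t ∈ {g}.
For B -> epsilon: FIRST(epsilon) = {epsilon}, so it goes in M[B, t] for t ∈ {}; since epsilon ∈ FIRST, also for every t ∈ FOLLOW(B) = {a, e}.

B -> epsilon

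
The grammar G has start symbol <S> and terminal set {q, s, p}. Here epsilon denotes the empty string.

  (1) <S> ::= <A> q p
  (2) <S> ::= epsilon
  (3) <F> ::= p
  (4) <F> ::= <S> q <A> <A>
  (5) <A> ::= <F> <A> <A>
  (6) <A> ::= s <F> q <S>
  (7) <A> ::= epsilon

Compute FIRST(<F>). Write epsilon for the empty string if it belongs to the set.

FIRST(<S>): from <S>::=<A> q p we get {p, q, s}; from <S>::=epsilon we get {epsilon}. So FIRST(<S>) = {epsilon, p, q, s}.
FIRST(<F>): from <F>::=p we get {p}; from <F>::=<S> q <A> <A> we get {p, q, s}. So FIRST(<F>) = {p, q, s}.
FIRST(<A>): from <A>::=<F> <A> <A> we get {p, q, s}; from <A>::=s <F> q <S> we get {s}; from <A>::=epsilon we get {epsilon}. So FIRST(<A>) = {epsilon, p, q, s}.

{p, q, s}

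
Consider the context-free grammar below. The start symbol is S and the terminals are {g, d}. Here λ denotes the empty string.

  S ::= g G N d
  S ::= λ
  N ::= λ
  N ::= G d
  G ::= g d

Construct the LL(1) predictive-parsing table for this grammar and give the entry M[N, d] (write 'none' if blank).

FIRST(S): from S::=g G N d we get {g}; from S::=λ we get {λ}. So FIRST(S) = {λ, g}.
FIRST(G): from G::=g d we get {g}. So FIRST(G) = {g}.
FIRST(N): from N::=λ we get {λ}; from N::=G d we get {g}. So FIRST(N) = {λ, g}.
FOLLOW(S) includes $ since S is the start symbol.
FOLLOW(N): in S::=g G N d, N is followed by d with FIRST {d}. Thus FOLLOW(N) = {d}.
For N ::= λ: FIRST(λ) = {λ}, so it goes in M[N, t] for t ∈ {}; since λ ∈ FIRST, also for every t ∈ FOLLOW(N) = {d}.
For N ::= G d: FIRST(G d) = {g}, so it goes in M[N, t] for t ∈ {g}.

N ::= λ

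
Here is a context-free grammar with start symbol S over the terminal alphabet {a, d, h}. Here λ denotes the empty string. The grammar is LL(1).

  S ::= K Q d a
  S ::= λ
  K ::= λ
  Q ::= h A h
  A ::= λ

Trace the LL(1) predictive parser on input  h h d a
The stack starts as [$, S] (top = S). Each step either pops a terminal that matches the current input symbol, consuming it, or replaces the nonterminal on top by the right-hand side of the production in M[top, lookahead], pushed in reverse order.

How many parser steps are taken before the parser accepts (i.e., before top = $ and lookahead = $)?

     Stack        Input      Action
  1  $ S          h h d a $  expand S ::= K Q d a
  2  $ a d Q K    h h d a $  expand K ::= λ
  3  $ a d Q      h h d a $  expand Q ::= h A h
  4  $ a d h A h  h h d a $  match h
  5  $ a d h A    h d a $    expand A ::= λ
  6  $ a d h      h d a $    match h
  7  $ a d        d a $      match d
  8  $ a          a $        match a
Accept reached after 8 steps.

8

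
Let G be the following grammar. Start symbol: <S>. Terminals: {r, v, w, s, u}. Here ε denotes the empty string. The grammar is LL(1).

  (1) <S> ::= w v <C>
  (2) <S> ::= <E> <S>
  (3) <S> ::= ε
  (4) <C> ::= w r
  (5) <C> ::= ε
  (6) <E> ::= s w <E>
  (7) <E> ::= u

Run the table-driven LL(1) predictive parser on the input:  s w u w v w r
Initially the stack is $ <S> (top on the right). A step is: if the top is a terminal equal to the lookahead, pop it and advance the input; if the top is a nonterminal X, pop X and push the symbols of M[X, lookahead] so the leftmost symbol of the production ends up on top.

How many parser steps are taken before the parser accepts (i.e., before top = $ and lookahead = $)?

12

      Stack          Input            Action
   1  $ <S>          s w u w v w r $  expand <S> ::= <E> <S>
   2  $ <S> <E>      s w u w v w r $  expand <E> ::= s w <E>
   3  $ <S> <E> w s  s w u w v w r $  match s
   4  $ <S> <E> w    w u w v w r $    match w
   5  $ <S> <E>      u w v w r $      expand <E> ::= u
   6  $ <S> u        u w v w r $      match u
   7  $ <S>          w v w r $        expand <S> ::= w v <C>
   8  $ <C> v w      w v w r $        match w
   9  $ <C> v        v w r $          match v
  10  $ <C>          w r $            expand <C> ::= w r
  11  $ r w          w r $            match w
  12  $ r            r $              match r
Accept reached after 12 steps.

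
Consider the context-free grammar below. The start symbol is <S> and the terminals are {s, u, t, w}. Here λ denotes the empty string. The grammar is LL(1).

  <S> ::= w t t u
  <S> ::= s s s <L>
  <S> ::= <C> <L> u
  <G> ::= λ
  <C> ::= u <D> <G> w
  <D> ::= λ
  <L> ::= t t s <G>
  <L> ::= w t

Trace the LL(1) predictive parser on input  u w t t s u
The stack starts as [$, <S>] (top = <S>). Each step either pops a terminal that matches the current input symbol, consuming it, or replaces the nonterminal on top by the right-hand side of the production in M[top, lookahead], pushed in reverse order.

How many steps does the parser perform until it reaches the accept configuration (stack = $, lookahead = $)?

12

      Stack                Input          Action
   1  $ <S>                u w t t s u $  expand <S> ::= <C> <L> u
   2  $ u <L> <C>          u w t t s u $  expand <C> ::= u <D> <G> w
   3  $ u <L> w <G> <D> u  u w t t s u $  match u
   4  $ u <L> w <G> <D>    w t t s u $    expand <D> ::= λ
   5  $ u <L> w <G>        w t t s u $    expand <G> ::= λ
   6  $ u <L> w            w t t s u $    match w
   7  $ u <L>              t t s u $      expand <L> ::= t t s <G>
   8  $ u <G> s t t        t t s u $      match t
   9  $ u <G> s t          t s u $        match t
  10  $ u <G> s            s u $          match s
  11  $ u <G>              u $            expand <G> ::= λ
  12  $ u                  u $            match u
Accept reached after 12 steps.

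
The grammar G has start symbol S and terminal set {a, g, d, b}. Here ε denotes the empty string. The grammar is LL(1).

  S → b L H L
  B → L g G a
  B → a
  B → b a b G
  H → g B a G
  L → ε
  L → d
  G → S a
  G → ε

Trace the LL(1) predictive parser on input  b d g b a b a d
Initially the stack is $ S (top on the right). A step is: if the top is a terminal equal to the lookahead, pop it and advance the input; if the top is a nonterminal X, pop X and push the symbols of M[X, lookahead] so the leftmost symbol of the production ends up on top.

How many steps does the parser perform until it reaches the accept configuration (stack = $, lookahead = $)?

step 1: stack=$ S  input=b d g b a b a d $  — expand S → b L H L
step 2: stack=$ L H L b  input=b d g b a b a d $  — match b
step 3: stack=$ L H L  input=d g b a b a d $  — expand L → d
step 4: stack=$ L H d  input=d g b a b a d $  — match d
step 5: stack=$ L H  input=g b a b a d $  — expand H → g B a G
step 6: stack=$ L G a B g  input=g b a b a d $  — match g
step 7: stack=$ L G a B  input=b a b a d $  — expand B → b a b G
step 8: stack=$ L G a G b a b  input=b a b a d $  — match b
step 9: stack=$ L G a G b a  input=a b a d $  — match a
step 10: stack=$ L G a G b  input=b a d $  — match b
step 11: stack=$ L G a G  input=a d $  — expand G → ε
step 12: stack=$ L G a  input=a d $  — match a
step 13: stack=$ L G  input=d $  — expand G → ε
step 14: stack=$ L  input=d $  — expand L → d
step 15: stack=$ d  input=d $  — match d
Accept reached after 15 steps.

15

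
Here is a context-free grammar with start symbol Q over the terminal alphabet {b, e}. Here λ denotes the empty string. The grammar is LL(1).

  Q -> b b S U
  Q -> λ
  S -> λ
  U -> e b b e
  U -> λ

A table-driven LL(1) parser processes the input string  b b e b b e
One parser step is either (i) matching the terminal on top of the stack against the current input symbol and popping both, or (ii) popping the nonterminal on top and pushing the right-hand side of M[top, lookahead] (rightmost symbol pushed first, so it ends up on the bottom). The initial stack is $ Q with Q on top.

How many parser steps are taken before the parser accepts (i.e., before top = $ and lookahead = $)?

9

     Stack      Input          Action
  1  $ Q        b b e b b e $  expand Q -> b b S U
  2  $ U S b b  b b e b b e $  match b
  3  $ U S b    b e b b e $    match b
  4  $ U S      e b b e $      expand S -> λ
  5  $ U        e b b e $      expand U -> e b b e
  6  $ e b b e  e b b e $      match e
  7  $ e b b    b b e $        match b
  8  $ e b      b e $          match b
  9  $ e        e $            match e
Accept reached after 9 steps.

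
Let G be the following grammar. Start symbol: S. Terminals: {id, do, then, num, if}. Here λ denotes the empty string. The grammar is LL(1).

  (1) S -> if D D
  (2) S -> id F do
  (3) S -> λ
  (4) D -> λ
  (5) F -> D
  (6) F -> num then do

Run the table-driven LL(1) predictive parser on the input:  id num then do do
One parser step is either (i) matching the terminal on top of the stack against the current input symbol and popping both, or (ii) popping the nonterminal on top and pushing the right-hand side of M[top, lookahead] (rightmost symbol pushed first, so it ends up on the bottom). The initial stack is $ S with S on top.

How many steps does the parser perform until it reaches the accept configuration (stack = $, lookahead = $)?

     Stack             Input                Action
  1  $ S               id num then do do $  expand S -> id F do
  2  $ do F id         id num then do do $  match id
  3  $ do F            num then do do $     expand F -> num then do
  4  $ do do then num  num then do do $     match num
  5  $ do do then      then do do $         match then
  6  $ do do           do do $              match do
  7  $ do              do $                 match do
Accept reached after 7 steps.

7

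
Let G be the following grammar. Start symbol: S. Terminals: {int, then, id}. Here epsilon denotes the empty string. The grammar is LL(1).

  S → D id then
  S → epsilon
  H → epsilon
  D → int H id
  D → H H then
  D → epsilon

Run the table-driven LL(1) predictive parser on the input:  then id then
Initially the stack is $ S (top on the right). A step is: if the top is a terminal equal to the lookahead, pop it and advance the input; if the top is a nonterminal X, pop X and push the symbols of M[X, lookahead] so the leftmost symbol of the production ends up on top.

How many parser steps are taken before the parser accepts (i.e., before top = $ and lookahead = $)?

7

     Stack               Input           Action
  1  $ S                 then id then $  expand S → D id then
  2  $ then id D         then id then $  expand D → H H then
  3  $ then id then H H  then id then $  expand H → epsilon
  4  $ then id then H    then id then $  expand H → epsilon
  5  $ then id then      then id then $  match then
  6  $ then id           id then $       match id
  7  $ then              then $          match then
Accept reached after 7 steps.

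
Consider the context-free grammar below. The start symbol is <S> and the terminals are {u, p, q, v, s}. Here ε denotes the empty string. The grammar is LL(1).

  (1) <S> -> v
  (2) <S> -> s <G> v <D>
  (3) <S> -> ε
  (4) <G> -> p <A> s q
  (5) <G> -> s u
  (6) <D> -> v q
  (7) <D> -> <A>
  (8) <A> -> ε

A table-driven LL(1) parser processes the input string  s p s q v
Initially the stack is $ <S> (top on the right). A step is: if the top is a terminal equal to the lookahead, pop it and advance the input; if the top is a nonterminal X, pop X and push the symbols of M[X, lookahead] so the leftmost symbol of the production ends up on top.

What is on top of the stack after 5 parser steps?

s

     Stack              Input        Action
  1  $ <S>              s p s q v $  expand <S> -> s <G> v <D>
  2  $ <D> v <G> s      s p s q v $  match s
  3  $ <D> v <G>        p s q v $    expand <G> -> p <A> s q
  4  $ <D> v q s <A> p  p s q v $    match p
  5  $ <D> v q s <A>    s q v $      expand <A> -> ε
Stack after step 5: $ <D> v q s (top = s).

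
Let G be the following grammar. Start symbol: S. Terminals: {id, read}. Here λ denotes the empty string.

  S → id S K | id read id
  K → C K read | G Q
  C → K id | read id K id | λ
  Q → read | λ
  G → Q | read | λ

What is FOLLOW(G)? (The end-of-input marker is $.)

FIRST(S) = {id}
FIRST(Q) = {λ, read}
FIRST(G) = {λ, read}  (via Q)
FIRST(K) = {λ, id, read}  (via C K read, G Q)
FIRST(C) = {λ, id, read}  (via K id)
FOLLOW(S) includes $ since S is the start symbol.
FOLLOW(S): in S→id S K, S is followed by K with FIRST {λ, id, read}; in S→id S K, the suffix after S is nullable (adds nothing new). Thus FOLLOW(S) = {$, id, read}.
FOLLOW(K): in S→id S K, the suffix after K is empty, so FOLLOW(K) ⊇ FOLLOW(S) = {$, id, read}; in K→C K read, K is followed by read with FIRST {read}; in C→K id, K is followed by id with FIRST {id}; in C→read id K id, K is followed by id with FIRST {id}. Thus FOLLOW(K) = {$, id, read}.
FOLLOW(C): in K→C K read, C is followed by K read with FIRST {id, read}. Thus FOLLOW(C) = {id, read}.
FOLLOW(G): in K→G Q, G is followed by Q with FIRST {λ, read}; in K→G Q, the suffix after G is nullable, so FOLLOW(G) ⊇ FOLLOW(K) = {$, id, read}. Thus FOLLOW(G) = {$, id, read}.
FOLLOW(Q): in K→G Q, the suffix after Q is empty, so FOLLOW(Q) ⊇ FOLLOW(K) = {$, id, read}; in G→Q, the suffix after Q is empty, so FOLLOW(Q) ⊇ FOLLOW(G) = {$, id, read}. Thus FOLLOW(Q) = {$, id, read}.

{$, id, read}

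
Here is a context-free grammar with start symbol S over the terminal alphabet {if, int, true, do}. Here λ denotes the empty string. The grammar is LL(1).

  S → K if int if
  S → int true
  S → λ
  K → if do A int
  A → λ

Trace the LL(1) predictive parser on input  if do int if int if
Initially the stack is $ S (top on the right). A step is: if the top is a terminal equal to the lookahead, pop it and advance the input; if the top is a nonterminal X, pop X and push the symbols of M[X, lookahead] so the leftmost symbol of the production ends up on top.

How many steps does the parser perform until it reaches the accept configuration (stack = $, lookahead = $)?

     Stack                    Input                  Action
  1  $ S                      if do int if int if $  expand S → K if int if
  2  $ if int if K            if do int if int if $  expand K → if do A int
  3  $ if int if int A do if  if do int if int if $  match if
  4  $ if int if int A do     do int if int if $     match do
  5  $ if int if int A        int if int if $        expand A → λ
  6  $ if int if int          int if int if $        match int
  7  $ if int if              if int if $            match if
  8  $ if int                 int if $               match int
  9  $ if                     if $                   match if
Accept reached after 9 steps.

9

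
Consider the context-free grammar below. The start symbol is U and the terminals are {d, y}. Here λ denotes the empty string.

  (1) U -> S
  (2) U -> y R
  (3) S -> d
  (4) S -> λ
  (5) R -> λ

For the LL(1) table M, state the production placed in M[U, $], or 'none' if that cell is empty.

FIRST(S): from S->d we get {d}; from S->λ we get {λ}. So FIRST(S) = {λ, d}.
FIRST(R): from R->λ we get {λ}. So FIRST(R) = {λ}.
FIRST(U): from U->S we get {λ, d}; from U->y R we get {y}. So FIRST(U) = {λ, d, y}.
FOLLOW(U) includes $ since U is the start symbol.
FOLLOW(U): U appears on no right-hand side. Thus FOLLOW(U) = {$}.
For U -> S: FIRST(S) = {λ, d}, so it goes in M[U, t] for t ∈ {d}; since λ ∈ FIRST, also for every t ∈ FOLLOW(U) = {$}.
For U -> y R: FIRST(y R) = {y}, so it goes in M[U, t] for t ∈ {y}.

U -> S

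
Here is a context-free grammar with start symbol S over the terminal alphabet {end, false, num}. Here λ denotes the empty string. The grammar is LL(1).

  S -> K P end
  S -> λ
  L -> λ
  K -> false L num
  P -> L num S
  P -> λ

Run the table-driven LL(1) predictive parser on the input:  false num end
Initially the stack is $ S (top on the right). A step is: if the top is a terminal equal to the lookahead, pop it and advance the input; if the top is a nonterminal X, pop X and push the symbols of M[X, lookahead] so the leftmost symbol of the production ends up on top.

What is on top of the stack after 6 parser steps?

     Stack                Input            Action
  1  $ S                  false num end $  expand S -> K P end
  2  $ end P K            false num end $  expand K -> false L num
  3  $ end P num L false  false num end $  match false
  4  $ end P num L        num end $        expand L -> λ
  5  $ end P num          num end $        match num
  6  $ end P              end $            expand P -> λ
Stack after step 6: $ end (top = end).

end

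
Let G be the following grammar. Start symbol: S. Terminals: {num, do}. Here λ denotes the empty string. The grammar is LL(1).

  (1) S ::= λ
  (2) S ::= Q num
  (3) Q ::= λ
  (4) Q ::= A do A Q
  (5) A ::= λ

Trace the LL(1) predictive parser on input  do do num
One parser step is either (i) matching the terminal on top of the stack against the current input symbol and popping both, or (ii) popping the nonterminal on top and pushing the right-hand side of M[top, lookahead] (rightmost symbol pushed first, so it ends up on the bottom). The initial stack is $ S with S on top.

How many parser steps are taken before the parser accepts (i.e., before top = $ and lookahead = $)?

11

      Stack           Input        Action
   1  $ S             do do num $  expand S ::= Q num
   2  $ num Q         do do num $  expand Q ::= A do A Q
   3  $ num Q A do A  do do num $  expand A ::= λ
   4  $ num Q A do    do do num $  match do
   5  $ num Q A       do num $     expand A ::= λ
   6  $ num Q         do num $     expand Q ::= A do A Q
   7  $ num Q A do A  do num $     expand A ::= λ
   8  $ num Q A do    do num $     match do
   9  $ num Q A       num $        expand A ::= λ
  10  $ num Q         num $        expand Q ::= λ
  11  $ num           num $        match num
Accept reached after 11 steps.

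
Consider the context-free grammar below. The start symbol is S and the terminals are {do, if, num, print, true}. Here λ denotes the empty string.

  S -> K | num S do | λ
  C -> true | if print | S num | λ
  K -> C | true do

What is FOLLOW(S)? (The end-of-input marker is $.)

FIRST(S): from S->K we get {λ, if, num, true}; from S->num S do we get {num}; from S->λ we get {λ}. So FIRST(S) = {λ, if, num, true}.
FIRST(C): from C->true we get {true}; from C->if print we get {if}; from C->S num we get {if, num, true}; from C->λ we get {λ}. So FIRST(C) = {λ, if, num, true}.
FIRST(K): from K->C we get {λ, if, num, true}; from K->true do we get {true}. So FIRST(K) = {λ, if, num, true}.
FOLLOW(S) includes $ since S is the start symbol.
FOLLOW(S): in S->num S do, S is followed by do with FIRST {do}; in C->S num, S is followed by num with FIRST {num}. Thus FOLLOW(S) = {$, do, num}.
FOLLOW(K): in S->K, the suffix after K is empty, so FOLLOW(K) ⊇ FOLLOW(S) = {$, do, num}. Thus FOLLOW(K) = {$, do, num}.
FOLLOW(C): in K->C, the suffix after C is empty, so FOLLOW(C) ⊇ FOLLOW(K) = {$, do, num}. Thus FOLLOW(C) = {$, do, num}.

{$, do, num}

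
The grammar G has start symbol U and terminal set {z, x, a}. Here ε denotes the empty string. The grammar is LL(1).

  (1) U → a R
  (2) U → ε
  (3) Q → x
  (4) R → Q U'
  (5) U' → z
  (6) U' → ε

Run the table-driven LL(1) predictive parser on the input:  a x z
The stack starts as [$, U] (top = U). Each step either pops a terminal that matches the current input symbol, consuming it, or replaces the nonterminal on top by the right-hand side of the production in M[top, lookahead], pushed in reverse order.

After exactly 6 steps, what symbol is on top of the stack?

z

step 1: stack=$ U  input=a x z $  — expand U → a R
step 2: stack=$ R a  input=a x z $  — match a
step 3: stack=$ R  input=x z $  — expand R → Q U'
step 4: stack=$ U' Q  input=x z $  — expand Q → x
step 5: stack=$ U' x  input=x z $  — match x
step 6: stack=$ U'  input=z $  — expand U' → z
Stack after step 6: $ z (top = z).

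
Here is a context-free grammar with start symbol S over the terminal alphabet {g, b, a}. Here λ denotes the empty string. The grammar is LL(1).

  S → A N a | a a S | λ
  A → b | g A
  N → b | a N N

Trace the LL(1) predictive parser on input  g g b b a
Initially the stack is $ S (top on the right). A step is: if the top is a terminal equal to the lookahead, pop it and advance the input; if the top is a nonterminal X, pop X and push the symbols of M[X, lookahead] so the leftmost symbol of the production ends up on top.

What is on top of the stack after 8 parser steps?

b

     Stack      Input        Action
  1  $ S        g g b b a $  expand S → A N a
  2  $ a N A    g g b b a $  expand A → g A
  3  $ a N A g  g g b b a $  match g
  4  $ a N A    g b b a $    expand A → g A
  5  $ a N A g  g b b a $    match g
  6  $ a N A    b b a $      expand A → b
  7  $ a N b    b b a $      match b
  8  $ a N      b a $        expand N → b
Stack after step 8: $ a b (top = b).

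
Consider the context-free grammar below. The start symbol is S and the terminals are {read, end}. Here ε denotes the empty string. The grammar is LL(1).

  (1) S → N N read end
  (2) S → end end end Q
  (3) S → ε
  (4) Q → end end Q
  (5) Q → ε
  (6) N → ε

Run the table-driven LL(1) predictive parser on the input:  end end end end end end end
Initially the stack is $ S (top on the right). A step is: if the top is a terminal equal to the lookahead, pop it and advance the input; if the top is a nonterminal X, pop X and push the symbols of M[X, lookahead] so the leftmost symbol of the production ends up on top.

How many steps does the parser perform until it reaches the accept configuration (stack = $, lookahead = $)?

step 1: stack=$ S  input=end end end end end end end $  — expand S → end end end Q
step 2: stack=$ Q end end end  input=end end end end end end end $  — match end
step 3: stack=$ Q end end  input=end end end end end end $  — match end
step 4: stack=$ Q end  input=end end end end end $  — match end
step 5: stack=$ Q  input=end end end end $  — expand Q → end end Q
step 6: stack=$ Q end end  input=end end end end $  — match end
step 7: stack=$ Q end  input=end end end $  — match end
step 8: stack=$ Q  input=end end $  — expand Q → end end Q
step 9: stack=$ Q end end  input=end end $  — match end
step 10: stack=$ Q end  input=end $  — match end
step 11: stack=$ Q  input=$  — expand Q → ε
Accept reached after 11 steps.

11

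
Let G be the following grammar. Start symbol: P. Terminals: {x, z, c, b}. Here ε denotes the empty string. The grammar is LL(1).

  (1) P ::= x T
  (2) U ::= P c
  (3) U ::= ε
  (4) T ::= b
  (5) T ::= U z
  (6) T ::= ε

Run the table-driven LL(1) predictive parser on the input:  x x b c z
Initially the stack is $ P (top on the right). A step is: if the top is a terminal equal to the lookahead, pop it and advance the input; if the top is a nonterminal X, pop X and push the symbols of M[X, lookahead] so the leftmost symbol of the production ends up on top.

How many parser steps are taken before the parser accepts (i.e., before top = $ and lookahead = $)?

step 1: stack=$ P  input=x x b c z $  — expand P ::= x T
step 2: stack=$ T x  input=x x b c z $  — match x
step 3: stack=$ T  input=x b c z $  — expand T ::= U z
step 4: stack=$ z U  input=x b c z $  — expand U ::= P c
step 5: stack=$ z c P  input=x b c z $  — expand P ::= x T
step 6: stack=$ z c T x  input=x b c z $  — match x
step 7: stack=$ z c T  input=b c z $  — expand T ::= b
step 8: stack=$ z c b  input=b c z $  — match b
step 9: stack=$ z c  input=c z $  — match c
step 10: stack=$ z  input=z $  — match z
Accept reached after 10 steps.

10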